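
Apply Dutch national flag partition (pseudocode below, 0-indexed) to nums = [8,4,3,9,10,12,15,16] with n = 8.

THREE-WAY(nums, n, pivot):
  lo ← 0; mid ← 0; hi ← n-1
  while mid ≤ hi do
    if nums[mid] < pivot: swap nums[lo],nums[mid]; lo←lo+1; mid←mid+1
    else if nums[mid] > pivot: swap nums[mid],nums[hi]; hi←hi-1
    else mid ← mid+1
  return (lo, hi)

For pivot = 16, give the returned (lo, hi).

pivot = 16; lo=0, mid=0, hi=7
nums[mid]=8<16: swap nums[0],nums[0]; lo=1,mid=1 → [8,4,3,9,10,12,15,16]
nums[mid]=4<16: swap nums[1],nums[1]; lo=2,mid=2 → [8,4,3,9,10,12,15,16]
nums[mid]=3<16: swap nums[2],nums[2]; lo=3,mid=3 → [8,4,3,9,10,12,15,16]
nums[mid]=9<16: swap nums[3],nums[3]; lo=4,mid=4 → [8,4,3,9,10,12,15,16]
nums[mid]=10<16: swap nums[4],nums[4]; lo=5,mid=5 → [8,4,3,9,10,12,15,16]
nums[mid]=12<16: swap nums[5],nums[5]; lo=6,mid=6 → [8,4,3,9,10,12,15,16]
nums[mid]=15<16: swap nums[6],nums[6]; lo=7,mid=7 → [8,4,3,9,10,12,15,16]
nums[mid]=16=16: mid=8
end: lo=7, hi=7; nums = [8,4,3,9,10,12,15,16]

(7, 7)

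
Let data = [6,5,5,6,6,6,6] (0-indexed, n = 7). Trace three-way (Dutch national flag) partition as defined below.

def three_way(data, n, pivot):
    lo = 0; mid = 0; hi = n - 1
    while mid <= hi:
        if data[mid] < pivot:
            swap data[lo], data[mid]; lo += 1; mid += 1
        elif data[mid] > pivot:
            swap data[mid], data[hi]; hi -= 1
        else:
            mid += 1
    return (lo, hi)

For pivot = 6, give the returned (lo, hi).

lo=0 mid=0 hi=6
6=6: mid=1
5<6: swap(0,1), lo=1 mid=2 ⇒ [5,6,5,6,6,6,6]
5<6: swap(1,2), lo=2 mid=3 ⇒ [5,5,6,6,6,6,6]
6=6: mid=4
6=6: mid=5
6=6: mid=6
6=6: mid=7
done. lo=2 hi=6; data=[5,5,6,6,6,6,6]

(2, 6)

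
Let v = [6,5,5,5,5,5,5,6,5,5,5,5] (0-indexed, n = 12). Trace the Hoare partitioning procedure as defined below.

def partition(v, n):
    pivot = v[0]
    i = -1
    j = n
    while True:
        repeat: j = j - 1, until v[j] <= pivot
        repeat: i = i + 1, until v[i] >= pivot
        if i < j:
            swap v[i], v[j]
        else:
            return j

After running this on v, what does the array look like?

pivot=6
j stops at 11 (5), i stops at 0 (6); swap ⇒ [5,5,5,5,5,5,5,6,5,5,5,6]
j stops at 10 (5), i stops at 7 (6); swap ⇒ [5,5,5,5,5,5,5,5,5,5,6,6]
j stops at 9, i stops at 10; i≥j ⇒ return 9. v=[5,5,5,5,5,5,5,5,5,5,6,6]

[5,5,5,5,5,5,5,5,5,5,6,6]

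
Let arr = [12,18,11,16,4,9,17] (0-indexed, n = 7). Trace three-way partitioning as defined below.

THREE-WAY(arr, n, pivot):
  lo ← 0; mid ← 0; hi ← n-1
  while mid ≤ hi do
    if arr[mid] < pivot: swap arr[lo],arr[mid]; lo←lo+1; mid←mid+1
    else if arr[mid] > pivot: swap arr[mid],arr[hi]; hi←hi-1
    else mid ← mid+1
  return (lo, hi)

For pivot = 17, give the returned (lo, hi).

(5, 5)

pivot = 17; lo=0, mid=0, hi=6
arr[mid]=12<17: swap arr[0],arr[0]; lo=1,mid=1 → [12,18,11,16,4,9,17]
arr[mid]=18>17: swap arr[1],arr[6]; hi=5 → [12,17,11,16,4,9,18]
arr[mid]=17=17: mid=2
arr[mid]=11<17: swap arr[1],arr[2]; lo=2,mid=3 → [12,11,17,16,4,9,18]
arr[mid]=16<17: swap arr[2],arr[3]; lo=3,mid=4 → [12,11,16,17,4,9,18]
arr[mid]=4<17: swap arr[3],arr[4]; lo=4,mid=5 → [12,11,16,4,17,9,18]
arr[mid]=9<17: swap arr[4],arr[5]; lo=5,mid=6 → [12,11,16,4,9,17,18]
end: lo=5, hi=5; arr = [12,11,16,4,9,17,18]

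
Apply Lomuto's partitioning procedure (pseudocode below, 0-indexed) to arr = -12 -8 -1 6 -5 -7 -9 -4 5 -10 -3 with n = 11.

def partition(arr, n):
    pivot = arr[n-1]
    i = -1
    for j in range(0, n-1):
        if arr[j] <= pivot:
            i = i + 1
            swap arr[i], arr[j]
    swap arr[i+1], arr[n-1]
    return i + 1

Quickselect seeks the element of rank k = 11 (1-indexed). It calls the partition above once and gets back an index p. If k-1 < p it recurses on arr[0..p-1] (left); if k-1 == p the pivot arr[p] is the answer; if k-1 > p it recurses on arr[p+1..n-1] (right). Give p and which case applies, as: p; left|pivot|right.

pivot=-3, i=-1
j=0: -12≤-3, i=0, swap(0,0) ⇒ -12 -8 -1 6 -5 -7 -9 -4 5 -10 -3
j=1: -8≤-3, i=1, swap(1,1) ⇒ -12 -8 -1 6 -5 -7 -9 -4 5 -10 -3
j=2: -1>-3, skip
j=3: 6>-3, skip
j=4: -5≤-3, i=2, swap(2,4) ⇒ -12 -8 -5 6 -1 -7 -9 -4 5 -10 -3
j=5: -7≤-3, i=3, swap(3,5) ⇒ -12 -8 -5 -7 -1 6 -9 -4 5 -10 -3
j=6: -9≤-3, i=4, swap(4,6) ⇒ -12 -8 -5 -7 -9 6 -1 -4 5 -10 -3
j=7: -4≤-3, i=5, swap(5,7) ⇒ -12 -8 -5 -7 -9 -4 -1 6 5 -10 -3
j=8: 5>-3, skip
j=9: -10≤-3, i=6, swap(6,9) ⇒ -12 -8 -5 -7 -9 -4 -10 6 5 -1 -3
swap(7,10) ⇒ -12 -8 -5 -7 -9 -4 -10 -3 5 -1 6; return 7
p = 7; k-1 = 10 > 7 ⇒ right

7; right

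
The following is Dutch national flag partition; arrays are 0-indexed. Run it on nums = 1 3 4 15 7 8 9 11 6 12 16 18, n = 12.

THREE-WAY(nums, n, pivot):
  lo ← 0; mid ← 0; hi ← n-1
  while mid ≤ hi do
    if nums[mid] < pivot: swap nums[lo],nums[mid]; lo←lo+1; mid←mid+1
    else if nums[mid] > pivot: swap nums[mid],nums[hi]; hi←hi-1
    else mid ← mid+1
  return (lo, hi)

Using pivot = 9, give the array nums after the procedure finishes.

1 3 4 6 7 8 9 11 12 16 18 15

pivot = 9; lo=0, mid=0, hi=11
nums[mid]=1<9: swap nums[0],nums[0]; lo=1,mid=1 → 1 3 4 15 7 8 9 11 6 12 16 18
nums[mid]=3<9: swap nums[1],nums[1]; lo=2,mid=2 → 1 3 4 15 7 8 9 11 6 12 16 18
nums[mid]=4<9: swap nums[2],nums[2]; lo=3,mid=3 → 1 3 4 15 7 8 9 11 6 12 16 18
nums[mid]=15>9: swap nums[3],nums[11]; hi=10 → 1 3 4 18 7 8 9 11 6 12 16 15
nums[mid]=18>9: swap nums[3],nums[10]; hi=9 → 1 3 4 16 7 8 9 11 6 12 18 15
nums[mid]=16>9: swap nums[3],nums[9]; hi=8 → 1 3 4 12 7 8 9 11 6 16 18 15
nums[mid]=12>9: swap nums[3],nums[8]; hi=7 → 1 3 4 6 7 8 9 11 12 16 18 15
nums[mid]=6<9: swap nums[3],nums[3]; lo=4,mid=4 → 1 3 4 6 7 8 9 11 12 16 18 15
nums[mid]=7<9: swap nums[4],nums[4]; lo=5,mid=5 → 1 3 4 6 7 8 9 11 12 16 18 15
nums[mid]=8<9: swap nums[5],nums[5]; lo=6,mid=6 → 1 3 4 6 7 8 9 11 12 16 18 15
nums[mid]=9=9: mid=7
nums[mid]=11>9: swap nums[7],nums[7]; hi=6 → 1 3 4 6 7 8 9 11 12 16 18 15
end: lo=6, hi=6; nums = 1 3 4 6 7 8 9 11 12 16 18 15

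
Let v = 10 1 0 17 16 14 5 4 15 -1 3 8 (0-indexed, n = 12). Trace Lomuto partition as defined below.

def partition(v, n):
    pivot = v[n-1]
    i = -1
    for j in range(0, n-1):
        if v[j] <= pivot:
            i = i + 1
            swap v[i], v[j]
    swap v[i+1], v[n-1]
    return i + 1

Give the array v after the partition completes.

pivot = v[11] = 8; i = -1
j=0: v[0]=10 > 8 → no swap
j=1: v[1]=1 ≤ 8 → i=0, swap v[0],v[1] → 1 10 0 17 16 14 5 4 15 -1 3 8
j=2: v[2]=0 ≤ 8 → i=1, swap v[1],v[2] → 1 0 10 17 16 14 5 4 15 -1 3 8
j=3: v[3]=17 > 8 → no swap
j=4: v[4]=16 > 8 → no swap
j=5: v[5]=14 > 8 → no swap
j=6: v[6]=5 ≤ 8 → i=2, swap v[2],v[6] → 1 0 5 17 16 14 10 4 15 -1 3 8
j=7: v[7]=4 ≤ 8 → i=3, swap v[3],v[7] → 1 0 5 4 16 14 10 17 15 -1 3 8
j=8: v[8]=15 > 8 → no swap
j=9: v[9]=-1 ≤ 8 → i=4, swap v[4],v[9] → 1 0 5 4 -1 14 10 17 15 16 3 8
j=10: v[10]=3 ≤ 8 → i=5, swap v[5],v[10] → 1 0 5 4 -1 3 10 17 15 16 14 8
final swap v[6],v[11] → 1 0 5 4 -1 3 8 17 15 16 14 10; return 6

1 0 5 4 -1 3 8 17 15 16 14 10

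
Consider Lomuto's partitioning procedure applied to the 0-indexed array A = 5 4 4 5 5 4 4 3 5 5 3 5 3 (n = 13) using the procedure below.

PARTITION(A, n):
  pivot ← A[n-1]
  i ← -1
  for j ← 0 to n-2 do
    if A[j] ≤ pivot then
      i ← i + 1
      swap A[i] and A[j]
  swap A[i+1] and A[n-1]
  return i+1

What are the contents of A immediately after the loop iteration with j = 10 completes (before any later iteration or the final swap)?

3 3 4 5 5 4 4 5 5 5 4 5 3

pivot = A[12] = 3; i = -1
j=0: A[0]=5 > 3 → no swap
j=1: A[1]=4 > 3 → no swap
j=2: A[2]=4 > 3 → no swap
j=3: A[3]=5 > 3 → no swap
j=4: A[4]=5 > 3 → no swap
j=5: A[5]=4 > 3 → no swap
j=6: A[6]=4 > 3 → no swap
j=7: A[7]=3 ≤ 3 → i=0, swap A[0],A[7] → 3 4 4 5 5 4 4 5 5 5 3 5 3
j=8: A[8]=5 > 3 → no swap
j=9: A[9]=5 > 3 → no swap
j=10: A[10]=3 ≤ 3 → i=1, swap A[1],A[10] → 3 3 4 5 5 4 4 5 5 5 4 5 3
(after j=10) A = 3 3 4 5 5 4 4 5 5 5 4 5 3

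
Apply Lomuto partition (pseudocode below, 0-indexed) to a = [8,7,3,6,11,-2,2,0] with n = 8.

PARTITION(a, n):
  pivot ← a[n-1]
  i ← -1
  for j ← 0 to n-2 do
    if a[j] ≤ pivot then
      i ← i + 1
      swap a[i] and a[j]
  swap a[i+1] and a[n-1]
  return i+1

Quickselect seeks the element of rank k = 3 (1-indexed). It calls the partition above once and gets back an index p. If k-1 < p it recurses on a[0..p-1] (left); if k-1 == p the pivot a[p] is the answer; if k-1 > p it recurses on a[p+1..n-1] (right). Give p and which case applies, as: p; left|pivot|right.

1; right

pivot=0, i=-1
j=0: 8>0, skip
j=1: 7>0, skip
j=2: 3>0, skip
j=3: 6>0, skip
j=4: 11>0, skip
j=5: -2≤0, i=0, swap(0,5) ⇒ [-2,7,3,6,11,8,2,0]
j=6: 2>0, skip
swap(1,7) ⇒ [-2,0,3,6,11,8,2,7]; return 1
p = 1; k-1 = 2 > 1 ⇒ right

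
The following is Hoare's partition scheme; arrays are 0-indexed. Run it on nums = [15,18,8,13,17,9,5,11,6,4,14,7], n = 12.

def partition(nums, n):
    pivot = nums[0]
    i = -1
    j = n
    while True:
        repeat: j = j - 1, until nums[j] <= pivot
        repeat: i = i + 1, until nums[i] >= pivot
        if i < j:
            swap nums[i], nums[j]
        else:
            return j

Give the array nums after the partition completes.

[7,14,8,13,4,9,5,11,6,17,18,15]

pivot = nums[0] = 15; i = -1, j = 12
j→11 (nums[11]=7≤15), i→0 (nums[0]=15≥15); i<j, swap → [7,18,8,13,17,9,5,11,6,4,14,15]
j→10 (nums[10]=14≤15), i→1 (nums[1]=18≥15); i<j, swap → [7,14,8,13,17,9,5,11,6,4,18,15]
j→9 (nums[9]=4≤15), i→4 (nums[4]=17≥15); i<j, swap → [7,14,8,13,4,9,5,11,6,17,18,15]
j→8, i→9; i≥j, return j=8. nums = [7,14,8,13,4,9,5,11,6,17,18,15]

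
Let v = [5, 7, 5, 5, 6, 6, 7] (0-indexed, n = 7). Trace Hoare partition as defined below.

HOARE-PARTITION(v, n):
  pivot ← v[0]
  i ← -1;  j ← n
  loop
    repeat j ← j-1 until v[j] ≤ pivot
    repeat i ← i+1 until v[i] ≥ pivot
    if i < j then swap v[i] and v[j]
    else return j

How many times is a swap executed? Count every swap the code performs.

2

pivot = v[0] = 5; i = -1, j = 7
j→3 (v[3]=5≤5), i→0 (v[0]=5≥5); i<j, swap → [5, 7, 5, 5, 6, 6, 7]
j→2 (v[2]=5≤5), i→1 (v[1]=7≥5); i<j, swap → [5, 5, 7, 5, 6, 6, 7]
j→1, i→2; i≥j, return j=1. v = [5, 5, 7, 5, 6, 6, 7]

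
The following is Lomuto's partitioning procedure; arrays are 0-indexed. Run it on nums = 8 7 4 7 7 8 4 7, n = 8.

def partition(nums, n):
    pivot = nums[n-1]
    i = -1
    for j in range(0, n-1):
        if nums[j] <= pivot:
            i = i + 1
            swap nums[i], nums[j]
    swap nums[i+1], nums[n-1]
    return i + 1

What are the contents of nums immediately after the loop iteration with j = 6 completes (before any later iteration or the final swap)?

pivot=7, i=-1
j=0: 8>7, skip
j=1: 7≤7, i=0, swap(0,1) ⇒ 7 8 4 7 7 8 4 7
j=2: 4≤7, i=1, swap(1,2) ⇒ 7 4 8 7 7 8 4 7
j=3: 7≤7, i=2, swap(2,3) ⇒ 7 4 7 8 7 8 4 7
j=4: 7≤7, i=3, swap(3,4) ⇒ 7 4 7 7 8 8 4 7
j=5: 8>7, skip
j=6: 4≤7, i=4, swap(4,6) ⇒ 7 4 7 7 4 8 8 7
(after j=6) nums = 7 4 7 7 4 8 8 7

7 4 7 7 4 8 8 7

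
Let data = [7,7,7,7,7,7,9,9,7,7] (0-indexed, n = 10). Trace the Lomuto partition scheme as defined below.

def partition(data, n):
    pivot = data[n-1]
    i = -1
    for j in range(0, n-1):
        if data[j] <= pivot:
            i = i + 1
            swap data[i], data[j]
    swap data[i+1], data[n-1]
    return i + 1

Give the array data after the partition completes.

pivot = data[9] = 7; i = -1
j=0: data[0]=7 ≤ 7 → i=0, swap data[0],data[0] (no change) → [7,7,7,7,7,7,9,9,7,7]
j=1: data[1]=7 ≤ 7 → i=1, swap data[1],data[1] (no change) → [7,7,7,7,7,7,9,9,7,7]
j=2: data[2]=7 ≤ 7 → i=2, swap data[2],data[2] (no change) → [7,7,7,7,7,7,9,9,7,7]
j=3: data[3]=7 ≤ 7 → i=3, swap data[3],data[3] (no change) → [7,7,7,7,7,7,9,9,7,7]
j=4: data[4]=7 ≤ 7 → i=4, swap data[4],data[4] (no change) → [7,7,7,7,7,7,9,9,7,7]
j=5: data[5]=7 ≤ 7 → i=5, swap data[5],data[5] (no change) → [7,7,7,7,7,7,9,9,7,7]
j=6: data[6]=9 > 7 → no swap
j=7: data[7]=9 > 7 → no swap
j=8: data[8]=7 ≤ 7 → i=6, swap data[6],data[8] → [7,7,7,7,7,7,7,9,9,7]
final swap data[7],data[9] → [7,7,7,7,7,7,7,7,9,9]; return 7

[7,7,7,7,7,7,7,7,9,9]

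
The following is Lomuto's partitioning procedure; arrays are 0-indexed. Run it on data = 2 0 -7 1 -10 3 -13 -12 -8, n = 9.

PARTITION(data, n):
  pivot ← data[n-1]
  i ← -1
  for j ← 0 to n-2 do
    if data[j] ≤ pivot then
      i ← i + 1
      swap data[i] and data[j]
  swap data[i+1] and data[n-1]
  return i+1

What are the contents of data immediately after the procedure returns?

-10 -13 -12 -8 2 3 0 -7 1

pivot=-8, i=-1
j=0: 2>-8, skip
j=1: 0>-8, skip
j=2: -7>-8, skip
j=3: 1>-8, skip
j=4: -10≤-8, i=0, swap(0,4) ⇒ -10 0 -7 1 2 3 -13 -12 -8
j=5: 3>-8, skip
j=6: -13≤-8, i=1, swap(1,6) ⇒ -10 -13 -7 1 2 3 0 -12 -8
j=7: -12≤-8, i=2, swap(2,7) ⇒ -10 -13 -12 1 2 3 0 -7 -8
swap(3,8) ⇒ -10 -13 -12 -8 2 3 0 -7 1; return 3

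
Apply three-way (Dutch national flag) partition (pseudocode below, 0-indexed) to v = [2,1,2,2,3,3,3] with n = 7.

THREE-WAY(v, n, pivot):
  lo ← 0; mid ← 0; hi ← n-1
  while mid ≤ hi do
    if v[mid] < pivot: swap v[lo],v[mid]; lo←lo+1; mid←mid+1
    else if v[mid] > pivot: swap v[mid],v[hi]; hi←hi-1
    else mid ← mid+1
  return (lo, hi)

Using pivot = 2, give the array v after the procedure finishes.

pivot = 2; lo=0, mid=0, hi=6
v[mid]=2=2: mid=1
v[mid]=1<2: swap v[0],v[1]; lo=1,mid=2 → [1,2,2,2,3,3,3]
v[mid]=2=2: mid=3
v[mid]=2=2: mid=4
v[mid]=3>2: swap v[4],v[6]; hi=5 → [1,2,2,2,3,3,3]
v[mid]=3>2: swap v[4],v[5]; hi=4 → [1,2,2,2,3,3,3]
v[mid]=3>2: swap v[4],v[4]; hi=3 → [1,2,2,2,3,3,3]
end: lo=1, hi=3; v = [1,2,2,2,3,3,3]

[1,2,2,2,3,3,3]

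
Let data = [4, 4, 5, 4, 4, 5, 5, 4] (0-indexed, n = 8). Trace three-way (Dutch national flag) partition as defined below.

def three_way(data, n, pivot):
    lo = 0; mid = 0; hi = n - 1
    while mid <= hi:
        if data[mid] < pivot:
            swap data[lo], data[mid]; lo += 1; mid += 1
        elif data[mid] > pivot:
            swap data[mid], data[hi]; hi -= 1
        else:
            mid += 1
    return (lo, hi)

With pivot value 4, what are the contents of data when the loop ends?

[4, 4, 4, 4, 4, 5, 5, 5]

lo=0 mid=0 hi=7
4=4: mid=1
4=4: mid=2
5>4: swap(2,7), hi=6 ⇒ [4, 4, 4, 4, 4, 5, 5, 5]
4=4: mid=3
4=4: mid=4
4=4: mid=5
5>4: swap(5,6), hi=5 ⇒ [4, 4, 4, 4, 4, 5, 5, 5]
5>4: swap(5,5), hi=4 ⇒ [4, 4, 4, 4, 4, 5, 5, 5]
done. lo=0 hi=4; data=[4, 4, 4, 4, 4, 5, 5, 5]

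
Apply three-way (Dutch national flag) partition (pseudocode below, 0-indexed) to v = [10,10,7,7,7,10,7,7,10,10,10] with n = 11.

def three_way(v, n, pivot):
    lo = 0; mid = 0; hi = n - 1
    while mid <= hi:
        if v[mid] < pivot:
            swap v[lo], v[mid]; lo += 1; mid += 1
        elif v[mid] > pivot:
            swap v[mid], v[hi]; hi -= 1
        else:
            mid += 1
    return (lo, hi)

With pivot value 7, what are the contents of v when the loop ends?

pivot = 7; lo=0, mid=0, hi=10
v[mid]=10>7: swap v[0],v[10]; hi=9 → [10,10,7,7,7,10,7,7,10,10,10]
v[mid]=10>7: swap v[0],v[9]; hi=8 → [10,10,7,7,7,10,7,7,10,10,10]
v[mid]=10>7: swap v[0],v[8]; hi=7 → [10,10,7,7,7,10,7,7,10,10,10]
v[mid]=10>7: swap v[0],v[7]; hi=6 → [7,10,7,7,7,10,7,10,10,10,10]
v[mid]=7=7: mid=1
v[mid]=10>7: swap v[1],v[6]; hi=5 → [7,7,7,7,7,10,10,10,10,10,10]
v[mid]=7=7: mid=2
v[mid]=7=7: mid=3
v[mid]=7=7: mid=4
v[mid]=7=7: mid=5
v[mid]=10>7: swap v[5],v[5]; hi=4 → [7,7,7,7,7,10,10,10,10,10,10]
end: lo=0, hi=4; v = [7,7,7,7,7,10,10,10,10,10,10]

[7,7,7,7,7,10,10,10,10,10,10]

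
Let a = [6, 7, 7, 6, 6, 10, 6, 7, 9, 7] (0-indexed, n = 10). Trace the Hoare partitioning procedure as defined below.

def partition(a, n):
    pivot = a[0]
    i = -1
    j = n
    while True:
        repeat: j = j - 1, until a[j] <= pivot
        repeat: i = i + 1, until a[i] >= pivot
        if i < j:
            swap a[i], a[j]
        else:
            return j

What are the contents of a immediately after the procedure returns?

pivot = a[0] = 6; i = -1, j = 10
j→6 (a[6]=6≤6), i→0 (a[0]=6≥6); i<j, swap → [6, 7, 7, 6, 6, 10, 6, 7, 9, 7]
j→4 (a[4]=6≤6), i→1 (a[1]=7≥6); i<j, swap → [6, 6, 7, 6, 7, 10, 6, 7, 9, 7]
j→3 (a[3]=6≤6), i→2 (a[2]=7≥6); i<j, swap → [6, 6, 6, 7, 7, 10, 6, 7, 9, 7]
j→2, i→3; i≥j, return j=2. a = [6, 6, 6, 7, 7, 10, 6, 7, 9, 7]

[6, 6, 6, 7, 7, 10, 6, 7, 9, 7]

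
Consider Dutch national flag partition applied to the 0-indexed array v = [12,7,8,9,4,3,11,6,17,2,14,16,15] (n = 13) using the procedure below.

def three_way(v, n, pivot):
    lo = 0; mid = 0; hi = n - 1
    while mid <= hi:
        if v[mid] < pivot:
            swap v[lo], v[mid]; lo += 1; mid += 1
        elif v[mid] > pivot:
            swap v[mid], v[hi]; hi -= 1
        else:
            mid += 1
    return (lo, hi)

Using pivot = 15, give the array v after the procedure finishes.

lo=0 mid=0 hi=12
12<15: swap(0,0), lo=1 mid=1 ⇒ [12,7,8,9,4,3,11,6,17,2,14,16,15]
7<15: swap(1,1), lo=2 mid=2 ⇒ [12,7,8,9,4,3,11,6,17,2,14,16,15]
8<15: swap(2,2), lo=3 mid=3 ⇒ [12,7,8,9,4,3,11,6,17,2,14,16,15]
9<15: swap(3,3), lo=4 mid=4 ⇒ [12,7,8,9,4,3,11,6,17,2,14,16,15]
4<15: swap(4,4), lo=5 mid=5 ⇒ [12,7,8,9,4,3,11,6,17,2,14,16,15]
3<15: swap(5,5), lo=6 mid=6 ⇒ [12,7,8,9,4,3,11,6,17,2,14,16,15]
11<15: swap(6,6), lo=7 mid=7 ⇒ [12,7,8,9,4,3,11,6,17,2,14,16,15]
6<15: swap(7,7), lo=8 mid=8 ⇒ [12,7,8,9,4,3,11,6,17,2,14,16,15]
17>15: swap(8,12), hi=11 ⇒ [12,7,8,9,4,3,11,6,15,2,14,16,17]
15=15: mid=9
2<15: swap(8,9), lo=9 mid=10 ⇒ [12,7,8,9,4,3,11,6,2,15,14,16,17]
14<15: swap(9,10), lo=10 mid=11 ⇒ [12,7,8,9,4,3,11,6,2,14,15,16,17]
16>15: swap(11,11), hi=10 ⇒ [12,7,8,9,4,3,11,6,2,14,15,16,17]
done. lo=10 hi=10; v=[12,7,8,9,4,3,11,6,2,14,15,16,17]

[12,7,8,9,4,3,11,6,2,14,15,16,17]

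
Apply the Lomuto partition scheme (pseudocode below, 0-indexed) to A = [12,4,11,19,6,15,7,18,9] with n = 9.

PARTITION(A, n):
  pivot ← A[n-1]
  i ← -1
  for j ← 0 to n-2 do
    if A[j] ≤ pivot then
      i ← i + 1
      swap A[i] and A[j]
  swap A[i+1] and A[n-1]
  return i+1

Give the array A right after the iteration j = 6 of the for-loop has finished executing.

pivot = A[8] = 9; i = -1
j=0: A[0]=12 > 9 → no swap
j=1: A[1]=4 ≤ 9 → i=0, swap A[0],A[1] → [4,12,11,19,6,15,7,18,9]
j=2: A[2]=11 > 9 → no swap
j=3: A[3]=19 > 9 → no swap
j=4: A[4]=6 ≤ 9 → i=1, swap A[1],A[4] → [4,6,11,19,12,15,7,18,9]
j=5: A[5]=15 > 9 → no swap
j=6: A[6]=7 ≤ 9 → i=2, swap A[2],A[6] → [4,6,7,19,12,15,11,18,9]
(after j=6) A = [4,6,7,19,12,15,11,18,9]

[4,6,7,19,12,15,11,18,9]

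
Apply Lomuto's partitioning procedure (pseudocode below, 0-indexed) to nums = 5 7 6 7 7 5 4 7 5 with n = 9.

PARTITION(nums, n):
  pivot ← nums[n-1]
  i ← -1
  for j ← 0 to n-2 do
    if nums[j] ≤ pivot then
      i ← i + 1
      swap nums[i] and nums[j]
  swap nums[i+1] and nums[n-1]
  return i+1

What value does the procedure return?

3

pivot=5, i=-1
j=0: 5≤5, i=0, swap(0,0) ⇒ 5 7 6 7 7 5 4 7 5
j=1: 7>5, skip
j=2: 6>5, skip
j=3: 7>5, skip
j=4: 7>5, skip
j=5: 5≤5, i=1, swap(1,5) ⇒ 5 5 6 7 7 7 4 7 5
j=6: 4≤5, i=2, swap(2,6) ⇒ 5 5 4 7 7 7 6 7 5
j=7: 7>5, skip
swap(3,8) ⇒ 5 5 4 5 7 7 6 7 7; return 3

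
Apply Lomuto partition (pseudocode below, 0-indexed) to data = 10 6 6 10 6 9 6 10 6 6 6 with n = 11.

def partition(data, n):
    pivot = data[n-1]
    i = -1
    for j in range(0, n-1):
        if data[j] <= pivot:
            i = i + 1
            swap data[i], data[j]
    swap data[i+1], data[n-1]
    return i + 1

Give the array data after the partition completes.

pivot = data[10] = 6; i = -1
j=0: data[0]=10 > 6 → no swap
j=1: data[1]=6 ≤ 6 → i=0, swap data[0],data[1] → 6 10 6 10 6 9 6 10 6 6 6
j=2: data[2]=6 ≤ 6 → i=1, swap data[1],data[2] → 6 6 10 10 6 9 6 10 6 6 6
j=3: data[3]=10 > 6 → no swap
j=4: data[4]=6 ≤ 6 → i=2, swap data[2],data[4] → 6 6 6 10 10 9 6 10 6 6 6
j=5: data[5]=9 > 6 → no swap
j=6: data[6]=6 ≤ 6 → i=3, swap data[3],data[6] → 6 6 6 6 10 9 10 10 6 6 6
j=7: data[7]=10 > 6 → no swap
j=8: data[8]=6 ≤ 6 → i=4, swap data[4],data[8] → 6 6 6 6 6 9 10 10 10 6 6
j=9: data[9]=6 ≤ 6 → i=5, swap data[5],data[9] → 6 6 6 6 6 6 10 10 10 9 6
final swap data[6],data[10] → 6 6 6 6 6 6 6 10 10 9 10; return 6

6 6 6 6 6 6 6 10 10 9 10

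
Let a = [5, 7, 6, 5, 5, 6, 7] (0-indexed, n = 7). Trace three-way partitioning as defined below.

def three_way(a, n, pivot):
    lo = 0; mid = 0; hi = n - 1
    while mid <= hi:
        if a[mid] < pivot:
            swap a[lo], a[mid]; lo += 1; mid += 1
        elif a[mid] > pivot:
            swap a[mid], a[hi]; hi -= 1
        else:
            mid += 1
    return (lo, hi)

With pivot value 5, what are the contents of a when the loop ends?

pivot = 5; lo=0, mid=0, hi=6
a[mid]=5=5: mid=1
a[mid]=7>5: swap a[1],a[6]; hi=5 → [5, 7, 6, 5, 5, 6, 7]
a[mid]=7>5: swap a[1],a[5]; hi=4 → [5, 6, 6, 5, 5, 7, 7]
a[mid]=6>5: swap a[1],a[4]; hi=3 → [5, 5, 6, 5, 6, 7, 7]
a[mid]=5=5: mid=2
a[mid]=6>5: swap a[2],a[3]; hi=2 → [5, 5, 5, 6, 6, 7, 7]
a[mid]=5=5: mid=3
end: lo=0, hi=2; a = [5, 5, 5, 6, 6, 7, 7]

[5, 5, 5, 6, 6, 7, 7]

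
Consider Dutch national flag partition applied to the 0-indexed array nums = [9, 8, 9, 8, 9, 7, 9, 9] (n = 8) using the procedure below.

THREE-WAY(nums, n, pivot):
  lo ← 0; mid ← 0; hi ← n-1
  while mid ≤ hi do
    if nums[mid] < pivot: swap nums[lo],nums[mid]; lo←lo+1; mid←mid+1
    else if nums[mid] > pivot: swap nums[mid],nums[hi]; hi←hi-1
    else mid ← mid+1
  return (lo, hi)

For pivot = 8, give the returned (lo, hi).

lo=0 mid=0 hi=7
9>8: swap(0,7), hi=6 ⇒ [9, 8, 9, 8, 9, 7, 9, 9]
9>8: swap(0,6), hi=5 ⇒ [9, 8, 9, 8, 9, 7, 9, 9]
9>8: swap(0,5), hi=4 ⇒ [7, 8, 9, 8, 9, 9, 9, 9]
7<8: swap(0,0), lo=1 mid=1 ⇒ [7, 8, 9, 8, 9, 9, 9, 9]
8=8: mid=2
9>8: swap(2,4), hi=3 ⇒ [7, 8, 9, 8, 9, 9, 9, 9]
9>8: swap(2,3), hi=2 ⇒ [7, 8, 8, 9, 9, 9, 9, 9]
8=8: mid=3
done. lo=1 hi=2; nums=[7, 8, 8, 9, 9, 9, 9, 9]

(1, 2)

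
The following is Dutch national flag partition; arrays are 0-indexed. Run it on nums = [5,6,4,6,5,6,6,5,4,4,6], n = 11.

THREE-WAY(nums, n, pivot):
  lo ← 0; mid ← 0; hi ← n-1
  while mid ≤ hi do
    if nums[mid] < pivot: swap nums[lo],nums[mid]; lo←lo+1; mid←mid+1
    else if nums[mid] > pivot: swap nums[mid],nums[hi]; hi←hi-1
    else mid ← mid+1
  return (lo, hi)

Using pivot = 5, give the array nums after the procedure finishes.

[4,4,4,5,5,5,6,6,6,6,6]

pivot = 5; lo=0, mid=0, hi=10
nums[mid]=5=5: mid=1
nums[mid]=6>5: swap nums[1],nums[10]; hi=9 → [5,6,4,6,5,6,6,5,4,4,6]
nums[mid]=6>5: swap nums[1],nums[9]; hi=8 → [5,4,4,6,5,6,6,5,4,6,6]
nums[mid]=4<5: swap nums[0],nums[1]; lo=1,mid=2 → [4,5,4,6,5,6,6,5,4,6,6]
nums[mid]=4<5: swap nums[1],nums[2]; lo=2,mid=3 → [4,4,5,6,5,6,6,5,4,6,6]
nums[mid]=6>5: swap nums[3],nums[8]; hi=7 → [4,4,5,4,5,6,6,5,6,6,6]
nums[mid]=4<5: swap nums[2],nums[3]; lo=3,mid=4 → [4,4,4,5,5,6,6,5,6,6,6]
nums[mid]=5=5: mid=5
nums[mid]=6>5: swap nums[5],nums[7]; hi=6 → [4,4,4,5,5,5,6,6,6,6,6]
nums[mid]=5=5: mid=6
nums[mid]=6>5: swap nums[6],nums[6]; hi=5 → [4,4,4,5,5,5,6,6,6,6,6]
end: lo=3, hi=5; nums = [4,4,4,5,5,5,6,6,6,6,6]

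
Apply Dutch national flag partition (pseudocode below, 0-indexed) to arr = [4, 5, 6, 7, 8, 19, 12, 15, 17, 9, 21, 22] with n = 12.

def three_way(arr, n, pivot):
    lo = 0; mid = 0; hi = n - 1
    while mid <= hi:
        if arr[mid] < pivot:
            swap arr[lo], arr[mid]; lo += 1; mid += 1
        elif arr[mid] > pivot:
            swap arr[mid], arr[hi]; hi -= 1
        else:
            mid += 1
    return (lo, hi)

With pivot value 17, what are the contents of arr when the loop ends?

lo=0 mid=0 hi=11
4<17: swap(0,0), lo=1 mid=1 ⇒ [4, 5, 6, 7, 8, 19, 12, 15, 17, 9, 21, 22]
5<17: swap(1,1), lo=2 mid=2 ⇒ [4, 5, 6, 7, 8, 19, 12, 15, 17, 9, 21, 22]
6<17: swap(2,2), lo=3 mid=3 ⇒ [4, 5, 6, 7, 8, 19, 12, 15, 17, 9, 21, 22]
7<17: swap(3,3), lo=4 mid=4 ⇒ [4, 5, 6, 7, 8, 19, 12, 15, 17, 9, 21, 22]
8<17: swap(4,4), lo=5 mid=5 ⇒ [4, 5, 6, 7, 8, 19, 12, 15, 17, 9, 21, 22]
19>17: swap(5,11), hi=10 ⇒ [4, 5, 6, 7, 8, 22, 12, 15, 17, 9, 21, 19]
22>17: swap(5,10), hi=9 ⇒ [4, 5, 6, 7, 8, 21, 12, 15, 17, 9, 22, 19]
21>17: swap(5,9), hi=8 ⇒ [4, 5, 6, 7, 8, 9, 12, 15, 17, 21, 22, 19]
9<17: swap(5,5), lo=6 mid=6 ⇒ [4, 5, 6, 7, 8, 9, 12, 15, 17, 21, 22, 19]
12<17: swap(6,6), lo=7 mid=7 ⇒ [4, 5, 6, 7, 8, 9, 12, 15, 17, 21, 22, 19]
15<17: swap(7,7), lo=8 mid=8 ⇒ [4, 5, 6, 7, 8, 9, 12, 15, 17, 21, 22, 19]
17=17: mid=9
done. lo=8 hi=8; arr=[4, 5, 6, 7, 8, 9, 12, 15, 17, 21, 22, 19]

[4, 5, 6, 7, 8, 9, 12, 15, 17, 21, 22, 19]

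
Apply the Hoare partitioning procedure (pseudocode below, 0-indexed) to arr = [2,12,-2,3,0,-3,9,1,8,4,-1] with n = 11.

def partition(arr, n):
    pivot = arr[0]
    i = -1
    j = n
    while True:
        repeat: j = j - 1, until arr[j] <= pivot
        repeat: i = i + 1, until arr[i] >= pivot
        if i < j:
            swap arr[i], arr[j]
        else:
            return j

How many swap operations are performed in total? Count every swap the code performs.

pivot = arr[0] = 2; i = -1, j = 11
j→10 (arr[10]=-1≤2), i→0 (arr[0]=2≥2); i<j, swap → [-1,12,-2,3,0,-3,9,1,8,4,2]
j→7 (arr[7]=1≤2), i→1 (arr[1]=12≥2); i<j, swap → [-1,1,-2,3,0,-3,9,12,8,4,2]
j→5 (arr[5]=-3≤2), i→3 (arr[3]=3≥2); i<j, swap → [-1,1,-2,-3,0,3,9,12,8,4,2]
j→4, i→5; i≥j, return j=4. arr = [-1,1,-2,-3,0,3,9,12,8,4,2]

3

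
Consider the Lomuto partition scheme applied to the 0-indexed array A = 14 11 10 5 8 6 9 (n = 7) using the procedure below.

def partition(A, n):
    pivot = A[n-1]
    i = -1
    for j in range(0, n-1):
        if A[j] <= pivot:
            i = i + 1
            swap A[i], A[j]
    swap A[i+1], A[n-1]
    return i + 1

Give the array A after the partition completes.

5 8 6 9 11 10 14

pivot = A[6] = 9; i = -1
j=0: A[0]=14 > 9 → no swap
j=1: A[1]=11 > 9 → no swap
j=2: A[2]=10 > 9 → no swap
j=3: A[3]=5 ≤ 9 → i=0, swap A[0],A[3] → 5 11 10 14 8 6 9
j=4: A[4]=8 ≤ 9 → i=1, swap A[1],A[4] → 5 8 10 14 11 6 9
j=5: A[5]=6 ≤ 9 → i=2, swap A[2],A[5] → 5 8 6 14 11 10 9
final swap A[3],A[6] → 5 8 6 9 11 10 14; return 3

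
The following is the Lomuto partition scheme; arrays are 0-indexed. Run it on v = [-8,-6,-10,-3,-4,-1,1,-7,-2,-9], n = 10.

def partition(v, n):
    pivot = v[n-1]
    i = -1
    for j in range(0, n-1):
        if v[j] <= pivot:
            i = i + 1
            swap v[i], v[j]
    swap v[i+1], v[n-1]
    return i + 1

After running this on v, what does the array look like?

[-10,-9,-8,-3,-4,-1,1,-7,-2,-6]

pivot=-9, i=-1
j=0: -8>-9, skip
j=1: -6>-9, skip
j=2: -10≤-9, i=0, swap(0,2) ⇒ [-10,-6,-8,-3,-4,-1,1,-7,-2,-9]
j=3: -3>-9, skip
j=4: -4>-9, skip
j=5: -1>-9, skip
j=6: 1>-9, skip
j=7: -7>-9, skip
j=8: -2>-9, skip
swap(1,9) ⇒ [-10,-9,-8,-3,-4,-1,1,-7,-2,-6]; return 1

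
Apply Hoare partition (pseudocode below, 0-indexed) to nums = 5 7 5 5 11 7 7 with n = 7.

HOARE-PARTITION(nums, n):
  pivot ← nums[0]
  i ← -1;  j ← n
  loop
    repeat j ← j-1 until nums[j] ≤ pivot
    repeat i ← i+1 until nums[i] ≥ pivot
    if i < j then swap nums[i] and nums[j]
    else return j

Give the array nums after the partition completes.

pivot = nums[0] = 5; i = -1, j = 7
j→3 (nums[3]=5≤5), i→0 (nums[0]=5≥5); i<j, swap → 5 7 5 5 11 7 7
j→2 (nums[2]=5≤5), i→1 (nums[1]=7≥5); i<j, swap → 5 5 7 5 11 7 7
j→1, i→2; i≥j, return j=1. nums = 5 5 7 5 11 7 7

5 5 7 5 11 7 7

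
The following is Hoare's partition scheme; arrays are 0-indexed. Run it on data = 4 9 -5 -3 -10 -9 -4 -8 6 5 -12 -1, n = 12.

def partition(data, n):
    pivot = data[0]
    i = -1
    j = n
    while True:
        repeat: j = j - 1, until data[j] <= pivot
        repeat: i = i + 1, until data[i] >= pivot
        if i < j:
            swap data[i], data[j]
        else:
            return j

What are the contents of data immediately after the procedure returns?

-1 -12 -5 -3 -10 -9 -4 -8 6 5 9 4

pivot = data[0] = 4; i = -1, j = 12
j→11 (data[11]=-1≤4), i→0 (data[0]=4≥4); i<j, swap → -1 9 -5 -3 -10 -9 -4 -8 6 5 -12 4
j→10 (data[10]=-12≤4), i→1 (data[1]=9≥4); i<j, swap → -1 -12 -5 -3 -10 -9 -4 -8 6 5 9 4
j→7, i→8; i≥j, return j=7. data = -1 -12 -5 -3 -10 -9 -4 -8 6 5 9 4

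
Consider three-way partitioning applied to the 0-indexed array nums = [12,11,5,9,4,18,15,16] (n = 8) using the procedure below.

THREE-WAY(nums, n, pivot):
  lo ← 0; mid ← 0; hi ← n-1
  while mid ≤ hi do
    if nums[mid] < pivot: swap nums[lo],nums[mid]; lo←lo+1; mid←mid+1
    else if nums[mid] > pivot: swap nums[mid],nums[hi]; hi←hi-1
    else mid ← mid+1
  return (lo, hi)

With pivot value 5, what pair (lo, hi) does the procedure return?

(1, 1)

lo=0 mid=0 hi=7
12>5: swap(0,7), hi=6 ⇒ [16,11,5,9,4,18,15,12]
16>5: swap(0,6), hi=5 ⇒ [15,11,5,9,4,18,16,12]
15>5: swap(0,5), hi=4 ⇒ [18,11,5,9,4,15,16,12]
18>5: swap(0,4), hi=3 ⇒ [4,11,5,9,18,15,16,12]
4<5: swap(0,0), lo=1 mid=1 ⇒ [4,11,5,9,18,15,16,12]
11>5: swap(1,3), hi=2 ⇒ [4,9,5,11,18,15,16,12]
9>5: swap(1,2), hi=1 ⇒ [4,5,9,11,18,15,16,12]
5=5: mid=2
done. lo=1 hi=1; nums=[4,5,9,11,18,15,16,12]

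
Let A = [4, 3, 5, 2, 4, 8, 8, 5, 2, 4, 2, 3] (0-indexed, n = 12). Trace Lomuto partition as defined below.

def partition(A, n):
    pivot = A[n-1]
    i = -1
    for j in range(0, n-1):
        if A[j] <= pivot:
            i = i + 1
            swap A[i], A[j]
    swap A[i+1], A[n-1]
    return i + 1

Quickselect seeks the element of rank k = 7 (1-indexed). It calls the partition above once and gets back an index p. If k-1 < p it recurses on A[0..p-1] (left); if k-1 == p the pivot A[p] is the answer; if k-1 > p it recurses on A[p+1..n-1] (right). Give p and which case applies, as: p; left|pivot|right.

pivot = A[11] = 3; i = -1
j=0: A[0]=4 > 3 → no swap
j=1: A[1]=3 ≤ 3 → i=0, swap A[0],A[1] → [3, 4, 5, 2, 4, 8, 8, 5, 2, 4, 2, 3]
j=2: A[2]=5 > 3 → no swap
j=3: A[3]=2 ≤ 3 → i=1, swap A[1],A[3] → [3, 2, 5, 4, 4, 8, 8, 5, 2, 4, 2, 3]
j=4: A[4]=4 > 3 → no swap
j=5: A[5]=8 > 3 → no swap
j=6: A[6]=8 > 3 → no swap
j=7: A[7]=5 > 3 → no swap
j=8: A[8]=2 ≤ 3 → i=2, swap A[2],A[8] → [3, 2, 2, 4, 4, 8, 8, 5, 5, 4, 2, 3]
j=9: A[9]=4 > 3 → no swap
j=10: A[10]=2 ≤ 3 → i=3, swap A[3],A[10] → [3, 2, 2, 2, 4, 8, 8, 5, 5, 4, 4, 3]
final swap A[4],A[11] → [3, 2, 2, 2, 3, 8, 8, 5, 5, 4, 4, 4]; return 4
p = 4; k-1 = 6 > 4 ⇒ right

4; right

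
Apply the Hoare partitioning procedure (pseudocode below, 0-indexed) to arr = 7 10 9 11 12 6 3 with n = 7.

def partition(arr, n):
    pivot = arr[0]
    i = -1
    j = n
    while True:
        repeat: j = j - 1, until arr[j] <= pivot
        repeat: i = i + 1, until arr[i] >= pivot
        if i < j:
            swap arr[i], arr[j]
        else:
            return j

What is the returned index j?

pivot = arr[0] = 7; i = -1, j = 7
j→6 (arr[6]=3≤7), i→0 (arr[0]=7≥7); i<j, swap → 3 10 9 11 12 6 7
j→5 (arr[5]=6≤7), i→1 (arr[1]=10≥7); i<j, swap → 3 6 9 11 12 10 7
j→1, i→2; i≥j, return j=1. arr = 3 6 9 11 12 10 7

1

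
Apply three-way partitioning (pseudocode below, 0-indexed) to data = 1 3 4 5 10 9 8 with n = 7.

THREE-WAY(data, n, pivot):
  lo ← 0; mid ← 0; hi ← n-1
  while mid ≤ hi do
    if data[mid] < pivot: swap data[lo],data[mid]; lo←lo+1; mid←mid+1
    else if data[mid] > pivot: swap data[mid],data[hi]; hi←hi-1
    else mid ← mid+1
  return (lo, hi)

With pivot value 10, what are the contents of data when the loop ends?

1 3 4 5 9 8 10

pivot = 10; lo=0, mid=0, hi=6
data[mid]=1<10: swap data[0],data[0]; lo=1,mid=1 → 1 3 4 5 10 9 8
data[mid]=3<10: swap data[1],data[1]; lo=2,mid=2 → 1 3 4 5 10 9 8
data[mid]=4<10: swap data[2],data[2]; lo=3,mid=3 → 1 3 4 5 10 9 8
data[mid]=5<10: swap data[3],data[3]; lo=4,mid=4 → 1 3 4 5 10 9 8
data[mid]=10=10: mid=5
data[mid]=9<10: swap data[4],data[5]; lo=5,mid=6 → 1 3 4 5 9 10 8
data[mid]=8<10: swap data[5],data[6]; lo=6,mid=7 → 1 3 4 5 9 8 10
end: lo=6, hi=6; data = 1 3 4 5 9 8 10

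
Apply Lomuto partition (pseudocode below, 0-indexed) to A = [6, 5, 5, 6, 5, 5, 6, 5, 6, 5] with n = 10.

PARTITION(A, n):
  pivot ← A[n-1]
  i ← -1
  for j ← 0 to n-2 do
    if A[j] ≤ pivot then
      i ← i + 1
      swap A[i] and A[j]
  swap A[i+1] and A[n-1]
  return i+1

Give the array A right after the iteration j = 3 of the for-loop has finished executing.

pivot = A[9] = 5; i = -1
j=0: A[0]=6 > 5 → no swap
j=1: A[1]=5 ≤ 5 → i=0, swap A[0],A[1] → [5, 6, 5, 6, 5, 5, 6, 5, 6, 5]
j=2: A[2]=5 ≤ 5 → i=1, swap A[1],A[2] → [5, 5, 6, 6, 5, 5, 6, 5, 6, 5]
j=3: A[3]=6 > 5 → no swap
(after j=3) A = [5, 5, 6, 6, 5, 5, 6, 5, 6, 5]

[5, 5, 6, 6, 5, 5, 6, 5, 6, 5]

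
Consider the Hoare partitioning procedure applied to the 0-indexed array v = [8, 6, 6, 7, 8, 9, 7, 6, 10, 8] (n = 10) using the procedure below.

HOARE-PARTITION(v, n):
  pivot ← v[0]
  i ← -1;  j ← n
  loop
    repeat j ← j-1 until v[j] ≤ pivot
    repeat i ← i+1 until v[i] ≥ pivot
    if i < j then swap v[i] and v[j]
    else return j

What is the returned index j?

5

pivot = v[0] = 8; i = -1, j = 10
j→9 (v[9]=8≤8), i→0 (v[0]=8≥8); i<j, swap → [8, 6, 6, 7, 8, 9, 7, 6, 10, 8]
j→7 (v[7]=6≤8), i→4 (v[4]=8≥8); i<j, swap → [8, 6, 6, 7, 6, 9, 7, 8, 10, 8]
j→6 (v[6]=7≤8), i→5 (v[5]=9≥8); i<j, swap → [8, 6, 6, 7, 6, 7, 9, 8, 10, 8]
j→5, i→6; i≥j, return j=5. v = [8, 6, 6, 7, 6, 7, 9, 8, 10, 8]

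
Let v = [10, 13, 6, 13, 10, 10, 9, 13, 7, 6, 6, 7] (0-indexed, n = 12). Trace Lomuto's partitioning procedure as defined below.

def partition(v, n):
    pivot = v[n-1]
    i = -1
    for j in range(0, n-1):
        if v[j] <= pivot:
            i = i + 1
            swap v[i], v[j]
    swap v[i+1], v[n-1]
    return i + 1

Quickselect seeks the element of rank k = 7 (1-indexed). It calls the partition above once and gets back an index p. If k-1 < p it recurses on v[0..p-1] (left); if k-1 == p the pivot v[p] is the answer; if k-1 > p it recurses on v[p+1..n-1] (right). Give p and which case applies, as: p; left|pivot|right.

pivot=7, i=-1
j=0: 10>7, skip
j=1: 13>7, skip
j=2: 6≤7, i=0, swap(0,2) ⇒ [6, 13, 10, 13, 10, 10, 9, 13, 7, 6, 6, 7]
j=3: 13>7, skip
j=4: 10>7, skip
j=5: 10>7, skip
j=6: 9>7, skip
j=7: 13>7, skip
j=8: 7≤7, i=1, swap(1,8) ⇒ [6, 7, 10, 13, 10, 10, 9, 13, 13, 6, 6, 7]
j=9: 6≤7, i=2, swap(2,9) ⇒ [6, 7, 6, 13, 10, 10, 9, 13, 13, 10, 6, 7]
j=10: 6≤7, i=3, swap(3,10) ⇒ [6, 7, 6, 6, 10, 10, 9, 13, 13, 10, 13, 7]
swap(4,11) ⇒ [6, 7, 6, 6, 7, 10, 9, 13, 13, 10, 13, 10]; return 4
p = 4; k-1 = 6 > 4 ⇒ right

4; right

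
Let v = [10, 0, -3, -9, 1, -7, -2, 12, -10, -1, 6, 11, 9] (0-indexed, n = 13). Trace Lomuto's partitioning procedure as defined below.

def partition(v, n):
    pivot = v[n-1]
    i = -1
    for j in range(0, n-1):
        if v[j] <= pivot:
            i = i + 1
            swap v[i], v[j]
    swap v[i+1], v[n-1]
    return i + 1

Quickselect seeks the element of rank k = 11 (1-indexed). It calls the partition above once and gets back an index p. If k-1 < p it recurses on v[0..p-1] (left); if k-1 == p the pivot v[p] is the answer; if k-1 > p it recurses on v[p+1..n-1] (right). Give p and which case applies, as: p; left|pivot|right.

9; right

pivot = v[12] = 9; i = -1
j=0: v[0]=10 > 9 → no swap
j=1: v[1]=0 ≤ 9 → i=0, swap v[0],v[1] → [0, 10, -3, -9, 1, -7, -2, 12, -10, -1, 6, 11, 9]
j=2: v[2]=-3 ≤ 9 → i=1, swap v[1],v[2] → [0, -3, 10, -9, 1, -7, -2, 12, -10, -1, 6, 11, 9]
j=3: v[3]=-9 ≤ 9 → i=2, swap v[2],v[3] → [0, -3, -9, 10, 1, -7, -2, 12, -10, -1, 6, 11, 9]
j=4: v[4]=1 ≤ 9 → i=3, swap v[3],v[4] → [0, -3, -9, 1, 10, -7, -2, 12, -10, -1, 6, 11, 9]
j=5: v[5]=-7 ≤ 9 → i=4, swap v[4],v[5] → [0, -3, -9, 1, -7, 10, -2, 12, -10, -1, 6, 11, 9]
j=6: v[6]=-2 ≤ 9 → i=5, swap v[5],v[6] → [0, -3, -9, 1, -7, -2, 10, 12, -10, -1, 6, 11, 9]
j=7: v[7]=12 > 9 → no swap
j=8: v[8]=-10 ≤ 9 → i=6, swap v[6],v[8] → [0, -3, -9, 1, -7, -2, -10, 12, 10, -1, 6, 11, 9]
j=9: v[9]=-1 ≤ 9 → i=7, swap v[7],v[9] → [0, -3, -9, 1, -7, -2, -10, -1, 10, 12, 6, 11, 9]
j=10: v[10]=6 ≤ 9 → i=8, swap v[8],v[10] → [0, -3, -9, 1, -7, -2, -10, -1, 6, 12, 10, 11, 9]
j=11: v[11]=11 > 9 → no swap
final swap v[9],v[12] → [0, -3, -9, 1, -7, -2, -10, -1, 6, 9, 10, 11, 12]; return 9
p = 9; k-1 = 10 > 9 ⇒ right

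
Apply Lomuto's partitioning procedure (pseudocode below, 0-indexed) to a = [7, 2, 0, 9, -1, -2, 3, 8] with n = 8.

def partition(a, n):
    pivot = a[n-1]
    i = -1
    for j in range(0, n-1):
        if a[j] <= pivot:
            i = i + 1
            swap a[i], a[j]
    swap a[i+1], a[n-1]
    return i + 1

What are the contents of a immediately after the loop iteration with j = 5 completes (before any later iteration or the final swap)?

pivot=8, i=-1
j=0: 7≤8, i=0, swap(0,0) ⇒ [7, 2, 0, 9, -1, -2, 3, 8]
j=1: 2≤8, i=1, swap(1,1) ⇒ [7, 2, 0, 9, -1, -2, 3, 8]
j=2: 0≤8, i=2, swap(2,2) ⇒ [7, 2, 0, 9, -1, -2, 3, 8]
j=3: 9>8, skip
j=4: -1≤8, i=3, swap(3,4) ⇒ [7, 2, 0, -1, 9, -2, 3, 8]
j=5: -2≤8, i=4, swap(4,5) ⇒ [7, 2, 0, -1, -2, 9, 3, 8]
(after j=5) a = [7, 2, 0, -1, -2, 9, 3, 8]

[7, 2, 0, -1, -2, 9, 3, 8]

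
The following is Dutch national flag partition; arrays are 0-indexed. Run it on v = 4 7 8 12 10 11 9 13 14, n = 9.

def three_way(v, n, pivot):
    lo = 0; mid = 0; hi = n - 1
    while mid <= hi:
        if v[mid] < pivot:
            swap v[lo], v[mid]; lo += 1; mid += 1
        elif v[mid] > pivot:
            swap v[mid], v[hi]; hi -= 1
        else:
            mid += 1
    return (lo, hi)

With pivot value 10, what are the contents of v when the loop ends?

lo=0 mid=0 hi=8
4<10: swap(0,0), lo=1 mid=1 ⇒ 4 7 8 12 10 11 9 13 14
7<10: swap(1,1), lo=2 mid=2 ⇒ 4 7 8 12 10 11 9 13 14
8<10: swap(2,2), lo=3 mid=3 ⇒ 4 7 8 12 10 11 9 13 14
12>10: swap(3,8), hi=7 ⇒ 4 7 8 14 10 11 9 13 12
14>10: swap(3,7), hi=6 ⇒ 4 7 8 13 10 11 9 14 12
13>10: swap(3,6), hi=5 ⇒ 4 7 8 9 10 11 13 14 12
9<10: swap(3,3), lo=4 mid=4 ⇒ 4 7 8 9 10 11 13 14 12
10=10: mid=5
11>10: swap(5,5), hi=4 ⇒ 4 7 8 9 10 11 13 14 12
done. lo=4 hi=4; v=4 7 8 9 10 11 13 14 12

4 7 8 9 10 11 13 14 12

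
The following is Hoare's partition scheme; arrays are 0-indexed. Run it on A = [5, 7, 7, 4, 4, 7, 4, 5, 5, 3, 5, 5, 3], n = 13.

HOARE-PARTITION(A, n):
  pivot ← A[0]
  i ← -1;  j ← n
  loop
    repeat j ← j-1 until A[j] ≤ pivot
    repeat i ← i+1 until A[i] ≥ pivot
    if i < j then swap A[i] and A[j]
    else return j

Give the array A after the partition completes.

[3, 5, 5, 4, 4, 3, 4, 5, 5, 7, 7, 7, 5]

pivot=5
j stops at 12 (3), i stops at 0 (5); swap ⇒ [3, 7, 7, 4, 4, 7, 4, 5, 5, 3, 5, 5, 5]
j stops at 11 (5), i stops at 1 (7); swap ⇒ [3, 5, 7, 4, 4, 7, 4, 5, 5, 3, 5, 7, 5]
j stops at 10 (5), i stops at 2 (7); swap ⇒ [3, 5, 5, 4, 4, 7, 4, 5, 5, 3, 7, 7, 5]
j stops at 9 (3), i stops at 5 (7); swap ⇒ [3, 5, 5, 4, 4, 3, 4, 5, 5, 7, 7, 7, 5]
j stops at 8 (5), i stops at 7 (5); swap ⇒ [3, 5, 5, 4, 4, 3, 4, 5, 5, 7, 7, 7, 5]
j stops at 7, i stops at 8; i≥j ⇒ return 7. A=[3, 5, 5, 4, 4, 3, 4, 5, 5, 7, 7, 7, 5]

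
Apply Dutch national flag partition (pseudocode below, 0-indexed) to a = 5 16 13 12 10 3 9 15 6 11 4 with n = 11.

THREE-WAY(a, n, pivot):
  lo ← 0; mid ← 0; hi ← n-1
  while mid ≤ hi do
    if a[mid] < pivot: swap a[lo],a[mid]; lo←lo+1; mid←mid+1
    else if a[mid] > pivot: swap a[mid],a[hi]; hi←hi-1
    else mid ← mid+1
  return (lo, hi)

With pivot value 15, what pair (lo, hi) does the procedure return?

(9, 9)

lo=0 mid=0 hi=10
5<15: swap(0,0), lo=1 mid=1 ⇒ 5 16 13 12 10 3 9 15 6 11 4
16>15: swap(1,10), hi=9 ⇒ 5 4 13 12 10 3 9 15 6 11 16
4<15: swap(1,1), lo=2 mid=2 ⇒ 5 4 13 12 10 3 9 15 6 11 16
13<15: swap(2,2), lo=3 mid=3 ⇒ 5 4 13 12 10 3 9 15 6 11 16
12<15: swap(3,3), lo=4 mid=4 ⇒ 5 4 13 12 10 3 9 15 6 11 16
10<15: swap(4,4), lo=5 mid=5 ⇒ 5 4 13 12 10 3 9 15 6 11 16
3<15: swap(5,5), lo=6 mid=6 ⇒ 5 4 13 12 10 3 9 15 6 11 16
9<15: swap(6,6), lo=7 mid=7 ⇒ 5 4 13 12 10 3 9 15 6 11 16
15=15: mid=8
6<15: swap(7,8), lo=8 mid=9 ⇒ 5 4 13 12 10 3 9 6 15 11 16
11<15: swap(8,9), lo=9 mid=10 ⇒ 5 4 13 12 10 3 9 6 11 15 16
done. lo=9 hi=9; a=5 4 13 12 10 3 9 6 11 15 16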